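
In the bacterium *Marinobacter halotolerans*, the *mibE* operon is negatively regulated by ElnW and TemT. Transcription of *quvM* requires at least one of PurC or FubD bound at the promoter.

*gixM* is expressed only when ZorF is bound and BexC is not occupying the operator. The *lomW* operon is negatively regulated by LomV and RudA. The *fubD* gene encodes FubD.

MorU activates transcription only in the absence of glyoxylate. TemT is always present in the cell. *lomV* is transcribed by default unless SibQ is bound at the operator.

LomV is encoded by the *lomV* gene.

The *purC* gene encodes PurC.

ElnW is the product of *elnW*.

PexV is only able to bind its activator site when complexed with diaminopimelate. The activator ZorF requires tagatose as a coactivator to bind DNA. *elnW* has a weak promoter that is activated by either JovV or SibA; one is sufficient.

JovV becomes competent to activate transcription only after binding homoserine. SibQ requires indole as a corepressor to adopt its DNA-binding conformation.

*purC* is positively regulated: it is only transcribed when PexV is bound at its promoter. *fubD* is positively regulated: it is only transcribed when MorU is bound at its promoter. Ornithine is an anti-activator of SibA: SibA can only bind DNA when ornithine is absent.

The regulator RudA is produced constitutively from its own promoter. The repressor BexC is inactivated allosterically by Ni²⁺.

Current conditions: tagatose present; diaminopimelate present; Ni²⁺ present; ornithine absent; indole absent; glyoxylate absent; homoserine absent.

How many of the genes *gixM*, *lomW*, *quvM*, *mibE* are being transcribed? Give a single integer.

2

Tagatose is present, so ZorF is active.
Ni²⁺ is present, so BexC is inactive.
No repressor is bound and ZorF is active, so *gixM* is transcribed.
→ *gixM* is ON.
Indole is absent, so SibQ is inactive.
With no repressor bound, *lomV* is transcribed.
So LomV is produced and active.
RudA is produced constitutively and is active.
With repressor LomV bound, *lomW* is not transcribed.
→ *lomW* is OFF.
Diaminopimelate is present, so PexV is active.
No repressor is bound and PexV is active, so *purC* is transcribed.
So PurC is produced and active.
Glyoxylate is absent, so MorU is active.
No repressor is bound and MorU is active, so *fubD* is transcribed.
So FubD is produced and active.
Activator PurC is present, so *quvM* is transcribed.
→ *quvM* is ON.
Homoserine is absent, so JovV is inactive.
Ornithine is absent, so SibA is active.
Activator SibA is present, so *elnW* is transcribed.
So ElnW is produced and active.
TemT is produced constitutively and is active.
With repressor ElnW bound, *mibE* is not transcribed.
→ *mibE* is OFF.
2 of the 4 genes are transcribed.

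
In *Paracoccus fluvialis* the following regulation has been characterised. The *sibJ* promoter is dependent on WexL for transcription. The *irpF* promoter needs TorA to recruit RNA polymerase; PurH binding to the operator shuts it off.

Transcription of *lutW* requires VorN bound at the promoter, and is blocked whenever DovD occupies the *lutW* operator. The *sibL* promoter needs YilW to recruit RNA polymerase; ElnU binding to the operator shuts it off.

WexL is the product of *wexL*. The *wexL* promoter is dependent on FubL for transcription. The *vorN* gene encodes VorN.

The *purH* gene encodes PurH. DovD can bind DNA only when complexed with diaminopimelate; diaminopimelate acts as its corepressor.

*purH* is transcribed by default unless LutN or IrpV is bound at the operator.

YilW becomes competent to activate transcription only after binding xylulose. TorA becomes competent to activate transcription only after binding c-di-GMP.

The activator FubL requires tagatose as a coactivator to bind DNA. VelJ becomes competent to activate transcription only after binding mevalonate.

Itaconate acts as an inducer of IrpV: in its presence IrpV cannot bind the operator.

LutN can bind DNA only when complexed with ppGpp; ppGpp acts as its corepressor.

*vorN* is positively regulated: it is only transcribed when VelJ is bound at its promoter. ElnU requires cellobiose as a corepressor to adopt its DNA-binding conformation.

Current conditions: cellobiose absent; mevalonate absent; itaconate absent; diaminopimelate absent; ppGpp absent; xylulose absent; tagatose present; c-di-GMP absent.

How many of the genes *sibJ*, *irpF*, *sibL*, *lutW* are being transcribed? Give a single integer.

Tagatose is present, so FubL is active.
No repressor is bound and FubL is active, so *wexL* is transcribed.
So WexL is produced and active.
No repressor is bound and WexL is active, so *sibJ* is transcribed.
→ *sibJ* is ON.
ppGpp is absent, so LutN is inactive.
Itaconate is absent, so IrpV is active.
With repressor IrpV bound, *purH* is not transcribed.
So PurH is not produced.
c-di-GMP is absent, so TorA is inactive.
Required activator TorA is absent, so *irpF* is not transcribed.
→ *irpF* is OFF.
Cellobiose is absent, so ElnU is inactive.
Xylulose is absent, so YilW is inactive.
Required activator YilW is absent, so *sibL* is not transcribed.
→ *sibL* is OFF.
Mevalonate is absent, so VelJ is inactive.
Required activator VelJ is absent, so *vorN* is not transcribed.
So VorN is not produced.
Diaminopimelate is absent, so DovD is inactive.
Required activator VorN is absent, so *lutW* is not transcribed.
→ *lutW* is OFF.
1 of the 4 genes is transcribed.

1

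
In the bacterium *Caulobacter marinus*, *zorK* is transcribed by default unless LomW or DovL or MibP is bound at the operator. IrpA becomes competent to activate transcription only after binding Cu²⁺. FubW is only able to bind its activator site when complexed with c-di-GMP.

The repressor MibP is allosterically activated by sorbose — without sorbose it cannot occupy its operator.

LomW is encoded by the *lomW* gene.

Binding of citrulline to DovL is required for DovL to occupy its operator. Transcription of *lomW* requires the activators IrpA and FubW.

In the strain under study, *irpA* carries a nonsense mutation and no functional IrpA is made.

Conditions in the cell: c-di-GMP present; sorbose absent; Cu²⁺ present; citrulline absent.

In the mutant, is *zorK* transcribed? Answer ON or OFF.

ON

IrpA is non-functional in this strain, so it has no effect.
c-di-GMP is present, so FubW is active.
Required activator IrpA is absent, so *lomW* is not transcribed.
So LomW is not produced.
Citrulline is absent, so DovL is inactive.
Sorbose is absent, so MibP is inactive.
With no repressor bound, *zorK* is transcribed.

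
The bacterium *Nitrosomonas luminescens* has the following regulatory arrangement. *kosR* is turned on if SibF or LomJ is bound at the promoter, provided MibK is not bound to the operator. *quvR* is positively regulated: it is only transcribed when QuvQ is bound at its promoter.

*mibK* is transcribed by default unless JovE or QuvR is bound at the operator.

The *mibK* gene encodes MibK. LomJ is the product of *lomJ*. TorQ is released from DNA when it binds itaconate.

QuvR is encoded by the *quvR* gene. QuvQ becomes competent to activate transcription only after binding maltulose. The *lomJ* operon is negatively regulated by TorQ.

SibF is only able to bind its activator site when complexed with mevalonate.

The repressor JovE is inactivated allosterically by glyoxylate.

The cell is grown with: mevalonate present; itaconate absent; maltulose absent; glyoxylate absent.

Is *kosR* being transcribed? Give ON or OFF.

Mevalonate is present, so SibF is active.
Itaconate is absent, so TorQ is active.
With repressor TorQ bound, *lomJ* is not transcribed.
So LomJ is not produced.
Glyoxylate is absent, so JovE is active.
Maltulose is absent, so QuvQ is inactive.
Required activator QuvQ is absent, so *quvR* is not transcribed.
So QuvR is not produced.
With repressor JovE bound, *mibK* is not transcribed.
So MibK is not produced.
Activator SibF is present, so *kosR* is transcribed.

ON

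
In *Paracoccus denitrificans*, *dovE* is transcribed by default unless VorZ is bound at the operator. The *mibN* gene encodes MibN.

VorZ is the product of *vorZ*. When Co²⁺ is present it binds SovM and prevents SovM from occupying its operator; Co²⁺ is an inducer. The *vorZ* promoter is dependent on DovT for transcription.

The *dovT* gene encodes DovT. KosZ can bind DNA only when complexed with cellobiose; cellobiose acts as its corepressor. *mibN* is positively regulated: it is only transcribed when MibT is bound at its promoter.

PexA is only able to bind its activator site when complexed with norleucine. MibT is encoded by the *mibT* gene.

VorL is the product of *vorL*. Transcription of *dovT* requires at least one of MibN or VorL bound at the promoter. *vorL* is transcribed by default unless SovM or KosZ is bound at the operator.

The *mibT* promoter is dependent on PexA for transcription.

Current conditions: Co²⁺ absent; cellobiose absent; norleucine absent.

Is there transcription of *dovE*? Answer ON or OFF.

Norleucine is absent, so PexA is inactive.
Required activator PexA is absent, so *mibT* is not transcribed.
So MibT is not produced.
Required activator MibT is absent, so *mibN* is not transcribed.
So MibN is not produced.
Co²⁺ is absent, so SovM is active.
Cellobiose is absent, so KosZ is inactive.
With repressor SovM bound, *vorL* is not transcribed.
So VorL is not produced.
No activator is available at the *dovT* promoter, so *dovT* is not transcribed.
So DovT is not produced.
Required activator DovT is absent, so *vorZ* is not transcribed.
So VorZ is not produced.
With no repressor bound, *dovE* is transcribed.

ON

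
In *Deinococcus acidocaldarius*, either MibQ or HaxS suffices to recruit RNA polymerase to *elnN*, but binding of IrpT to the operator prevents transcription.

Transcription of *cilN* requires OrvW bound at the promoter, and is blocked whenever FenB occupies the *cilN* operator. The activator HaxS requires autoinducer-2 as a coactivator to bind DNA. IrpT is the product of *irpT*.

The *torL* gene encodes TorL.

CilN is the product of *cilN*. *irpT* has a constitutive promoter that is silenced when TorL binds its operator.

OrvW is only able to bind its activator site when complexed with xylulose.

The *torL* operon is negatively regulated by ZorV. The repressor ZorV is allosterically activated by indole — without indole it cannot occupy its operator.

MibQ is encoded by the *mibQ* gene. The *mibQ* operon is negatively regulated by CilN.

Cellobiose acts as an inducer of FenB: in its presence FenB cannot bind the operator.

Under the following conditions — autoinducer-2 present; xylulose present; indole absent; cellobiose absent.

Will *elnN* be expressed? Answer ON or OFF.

ON

Xylulose is present, so OrvW is active.
Cellobiose is absent, so FenB is active.
With repressor FenB bound, *cilN* is not transcribed.
So CilN is not produced.
With no repressor bound, *mibQ* is transcribed.
So MibQ is produced and active.
Autoinducer-2 is present, so HaxS is active.
Indole is absent, so ZorV is inactive.
With no repressor bound, *torL* is transcribed.
So TorL is produced and active.
With repressor TorL bound, *irpT* is not transcribed.
So IrpT is not produced.
Activator MibQ is present, so *elnN* is transcribed.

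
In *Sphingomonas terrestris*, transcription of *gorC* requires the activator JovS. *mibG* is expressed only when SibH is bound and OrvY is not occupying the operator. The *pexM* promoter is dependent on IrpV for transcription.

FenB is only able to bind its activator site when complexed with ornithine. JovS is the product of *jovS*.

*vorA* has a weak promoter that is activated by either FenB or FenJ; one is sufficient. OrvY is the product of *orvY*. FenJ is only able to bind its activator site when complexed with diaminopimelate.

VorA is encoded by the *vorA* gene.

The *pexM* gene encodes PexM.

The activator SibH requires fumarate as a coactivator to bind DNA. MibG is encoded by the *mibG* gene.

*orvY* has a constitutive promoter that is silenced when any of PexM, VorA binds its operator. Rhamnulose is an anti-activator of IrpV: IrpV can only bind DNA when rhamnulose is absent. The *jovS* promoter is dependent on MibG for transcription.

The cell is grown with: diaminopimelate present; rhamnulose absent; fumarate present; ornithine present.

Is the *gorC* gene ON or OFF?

Rhamnulose is absent, so IrpV is active.
No repressor is bound and IrpV is active, so *pexM* is transcribed.
So PexM is produced and active.
Ornithine is present, so FenB is active.
Diaminopimelate is present, so FenJ is active.
Activator FenB is present, so *vorA* is transcribed.
So VorA is produced and active.
With repressor PexM bound, *orvY* is not transcribed.
So OrvY is not produced.
Fumarate is present, so SibH is active.
No repressor is bound and SibH is active, so *mibG* is transcribed.
So MibG is produced and active.
No repressor is bound and MibG is active, so *jovS* is transcribed.
So JovS is produced and active.
No repressor is bound and JovS is active, so *gorC* is transcribed.

ON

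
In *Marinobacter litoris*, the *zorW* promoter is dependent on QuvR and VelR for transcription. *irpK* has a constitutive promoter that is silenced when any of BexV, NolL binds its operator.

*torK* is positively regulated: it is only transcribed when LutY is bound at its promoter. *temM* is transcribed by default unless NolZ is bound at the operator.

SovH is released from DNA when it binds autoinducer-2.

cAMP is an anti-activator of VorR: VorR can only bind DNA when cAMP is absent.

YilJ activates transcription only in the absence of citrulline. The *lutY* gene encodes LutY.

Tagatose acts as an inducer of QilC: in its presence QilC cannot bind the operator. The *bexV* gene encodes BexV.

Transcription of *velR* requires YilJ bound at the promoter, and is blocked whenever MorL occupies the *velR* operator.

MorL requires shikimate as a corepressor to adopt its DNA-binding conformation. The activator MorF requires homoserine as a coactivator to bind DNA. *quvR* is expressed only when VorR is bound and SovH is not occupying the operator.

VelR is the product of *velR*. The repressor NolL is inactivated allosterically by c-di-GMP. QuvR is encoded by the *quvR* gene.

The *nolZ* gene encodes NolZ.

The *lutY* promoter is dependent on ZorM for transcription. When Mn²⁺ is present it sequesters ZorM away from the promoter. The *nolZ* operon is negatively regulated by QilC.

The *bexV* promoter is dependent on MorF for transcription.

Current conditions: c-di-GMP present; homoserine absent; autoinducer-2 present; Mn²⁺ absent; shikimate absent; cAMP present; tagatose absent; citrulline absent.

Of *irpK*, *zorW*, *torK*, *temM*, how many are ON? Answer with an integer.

Homoserine is absent, so MorF is inactive.
Required activator MorF is absent, so *bexV* is not transcribed.
So BexV is not produced.
c-di-GMP is present, so NolL is inactive.
With no repressor bound, *irpK* is transcribed.
→ *irpK* is ON.
cAMP is present, so VorR is inactive.
Autoinducer-2 is present, so SovH is inactive.
Required activator VorR is absent, so *quvR* is not transcribed.
So QuvR is not produced.
Shikimate is absent, so MorL is inactive.
Citrulline is absent, so YilJ is active.
No repressor is bound and YilJ is active, so *velR* is transcribed.
So VelR is produced and active.
Required activator QuvR is absent, so *zorW* is not transcribed.
→ *zorW* is OFF.
Mn²⁺ is absent, so ZorM is active.
No repressor is bound and ZorM is active, so *lutY* is transcribed.
So LutY is produced and active.
No repressor is bound and LutY is active, so *torK* is transcribed.
→ *torK* is ON.
Tagatose is absent, so QilC is active.
With repressor QilC bound, *nolZ* is not transcribed.
So NolZ is not produced.
With no repressor bound, *temM* is transcribed.
→ *temM* is ON.
3 of the 4 genes are transcribed.

3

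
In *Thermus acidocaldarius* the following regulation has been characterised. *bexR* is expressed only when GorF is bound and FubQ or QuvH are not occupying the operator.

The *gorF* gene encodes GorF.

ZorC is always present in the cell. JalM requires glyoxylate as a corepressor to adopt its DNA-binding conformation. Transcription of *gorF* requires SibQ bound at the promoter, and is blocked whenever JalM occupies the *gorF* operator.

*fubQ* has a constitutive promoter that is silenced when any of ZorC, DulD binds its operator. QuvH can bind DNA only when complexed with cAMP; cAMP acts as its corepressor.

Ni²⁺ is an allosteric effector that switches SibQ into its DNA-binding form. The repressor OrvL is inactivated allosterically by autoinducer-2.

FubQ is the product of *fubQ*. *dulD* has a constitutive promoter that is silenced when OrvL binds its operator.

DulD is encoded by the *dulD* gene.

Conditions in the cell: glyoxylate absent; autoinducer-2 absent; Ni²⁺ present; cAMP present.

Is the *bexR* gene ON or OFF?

ZorC is produced constitutively and is active.
Autoinducer-2 is absent, so OrvL is active.
With repressor OrvL bound, *dulD* is not transcribed.
So DulD is not produced.
With repressor ZorC bound, *fubQ* is not transcribed.
So FubQ is not produced.
cAMP is present, so QuvH is active.
Glyoxylate is absent, so JalM is inactive.
Ni²⁺ is present, so SibQ is active.
No repressor is bound and SibQ is active, so *gorF* is transcribed.
So GorF is produced and active.
With repressor QuvH bound, *bexR* is not transcribed.

OFF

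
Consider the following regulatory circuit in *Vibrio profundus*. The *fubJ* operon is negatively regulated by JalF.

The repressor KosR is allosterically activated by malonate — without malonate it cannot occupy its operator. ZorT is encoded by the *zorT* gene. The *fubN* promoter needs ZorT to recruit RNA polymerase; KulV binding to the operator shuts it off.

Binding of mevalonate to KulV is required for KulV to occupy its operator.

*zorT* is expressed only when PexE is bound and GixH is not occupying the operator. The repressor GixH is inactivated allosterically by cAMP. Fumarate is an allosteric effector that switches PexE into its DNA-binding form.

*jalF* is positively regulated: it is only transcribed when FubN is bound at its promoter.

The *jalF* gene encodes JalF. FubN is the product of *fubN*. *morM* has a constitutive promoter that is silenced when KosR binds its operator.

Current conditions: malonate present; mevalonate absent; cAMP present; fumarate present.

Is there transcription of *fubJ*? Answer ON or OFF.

Fumarate is present, so PexE is active.
cAMP is present, so GixH is inactive.
No repressor is bound and PexE is active, so *zorT* is transcribed.
So ZorT is produced and active.
Mevalonate is absent, so KulV is inactive.
No repressor is bound and ZorT is active, so *fubN* is transcribed.
So FubN is produced and active.
No repressor is bound and FubN is active, so *jalF* is transcribed.
So JalF is produced and active.
With repressor JalF bound, *fubJ* is not transcribed.

OFF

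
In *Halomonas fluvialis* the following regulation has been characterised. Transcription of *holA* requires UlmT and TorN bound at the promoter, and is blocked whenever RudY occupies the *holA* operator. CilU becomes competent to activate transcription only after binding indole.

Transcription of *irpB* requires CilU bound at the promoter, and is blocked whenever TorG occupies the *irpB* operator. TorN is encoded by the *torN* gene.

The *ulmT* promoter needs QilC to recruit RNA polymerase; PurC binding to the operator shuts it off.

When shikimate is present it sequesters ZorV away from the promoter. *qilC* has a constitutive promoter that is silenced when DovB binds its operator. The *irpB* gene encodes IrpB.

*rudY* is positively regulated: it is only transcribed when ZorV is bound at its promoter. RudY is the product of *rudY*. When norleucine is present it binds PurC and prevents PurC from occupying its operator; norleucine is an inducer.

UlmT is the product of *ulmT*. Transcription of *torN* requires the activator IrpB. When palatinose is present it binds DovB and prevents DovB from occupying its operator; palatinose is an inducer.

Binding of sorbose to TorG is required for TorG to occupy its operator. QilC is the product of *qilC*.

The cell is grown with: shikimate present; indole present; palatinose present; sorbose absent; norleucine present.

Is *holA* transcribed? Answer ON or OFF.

Palatinose is present, so DovB is inactive.
With no repressor bound, *qilC* is transcribed.
So QilC is produced and active.
Norleucine is present, so PurC is inactive.
No repressor is bound and QilC is active, so *ulmT* is transcribed.
So UlmT is produced and active.
Indole is present, so CilU is active.
Sorbose is absent, so TorG is inactive.
No repressor is bound and CilU is active, so *irpB* is transcribed.
So IrpB is produced and active.
No repressor is bound and IrpB is active, so *torN* is transcribed.
So TorN is produced and active.
Shikimate is present, so ZorV is inactive.
Required activator ZorV is absent, so *rudY* is not transcribed.
So RudY is not produced.
No repressor is bound and UlmT and TorN are active, so *holA* is transcribed.

ON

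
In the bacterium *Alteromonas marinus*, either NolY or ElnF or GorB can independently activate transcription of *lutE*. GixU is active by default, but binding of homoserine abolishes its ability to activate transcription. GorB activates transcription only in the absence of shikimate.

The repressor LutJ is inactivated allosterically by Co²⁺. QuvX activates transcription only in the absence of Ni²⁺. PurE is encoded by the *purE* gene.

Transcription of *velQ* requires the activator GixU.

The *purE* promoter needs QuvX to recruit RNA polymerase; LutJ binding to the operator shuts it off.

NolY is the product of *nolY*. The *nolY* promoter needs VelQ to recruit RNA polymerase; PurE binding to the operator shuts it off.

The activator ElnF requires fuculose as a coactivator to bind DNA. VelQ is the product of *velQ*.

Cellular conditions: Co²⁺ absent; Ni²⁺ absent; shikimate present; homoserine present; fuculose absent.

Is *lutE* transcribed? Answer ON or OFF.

Homoserine is present, so GixU is inactive.
Required activator GixU is absent, so *velQ* is not transcribed.
So VelQ is not produced.
Co²⁺ is absent, so LutJ is active.
Ni²⁺ is absent, so QuvX is active.
With repressor LutJ bound, *purE* is not transcribed.
So PurE is not produced.
Required activator VelQ is absent, so *nolY* is not transcribed.
So NolY is not produced.
Fuculose is absent, so ElnF is inactive.
Shikimate is present, so GorB is inactive.
No activator is available at the *lutE* promoter, so *lutE* is not transcribed.

OFF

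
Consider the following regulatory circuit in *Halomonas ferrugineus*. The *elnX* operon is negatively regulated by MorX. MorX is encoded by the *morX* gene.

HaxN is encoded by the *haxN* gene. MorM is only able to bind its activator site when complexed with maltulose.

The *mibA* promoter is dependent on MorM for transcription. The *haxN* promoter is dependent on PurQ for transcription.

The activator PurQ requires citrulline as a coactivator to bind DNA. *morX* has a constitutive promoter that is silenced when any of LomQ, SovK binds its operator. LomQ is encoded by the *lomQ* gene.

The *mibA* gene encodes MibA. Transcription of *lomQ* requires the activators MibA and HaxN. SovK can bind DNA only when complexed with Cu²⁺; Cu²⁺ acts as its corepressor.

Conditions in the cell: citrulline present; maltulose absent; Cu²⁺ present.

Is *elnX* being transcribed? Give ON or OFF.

Maltulose is absent, so MorM is inactive.
Required activator MorM is absent, so *mibA* is not transcribed.
So MibA is not produced.
Citrulline is present, so PurQ is active.
No repressor is bound and PurQ is active, so *haxN* is transcribed.
So HaxN is produced and active.
Required activator MibA is absent, so *lomQ* is not transcribed.
So LomQ is not produced.
Cu²⁺ is present, so SovK is active.
With repressor SovK bound, *morX* is not transcribed.
So MorX is not produced.
With no repressor bound, *elnX* is transcribed.

ON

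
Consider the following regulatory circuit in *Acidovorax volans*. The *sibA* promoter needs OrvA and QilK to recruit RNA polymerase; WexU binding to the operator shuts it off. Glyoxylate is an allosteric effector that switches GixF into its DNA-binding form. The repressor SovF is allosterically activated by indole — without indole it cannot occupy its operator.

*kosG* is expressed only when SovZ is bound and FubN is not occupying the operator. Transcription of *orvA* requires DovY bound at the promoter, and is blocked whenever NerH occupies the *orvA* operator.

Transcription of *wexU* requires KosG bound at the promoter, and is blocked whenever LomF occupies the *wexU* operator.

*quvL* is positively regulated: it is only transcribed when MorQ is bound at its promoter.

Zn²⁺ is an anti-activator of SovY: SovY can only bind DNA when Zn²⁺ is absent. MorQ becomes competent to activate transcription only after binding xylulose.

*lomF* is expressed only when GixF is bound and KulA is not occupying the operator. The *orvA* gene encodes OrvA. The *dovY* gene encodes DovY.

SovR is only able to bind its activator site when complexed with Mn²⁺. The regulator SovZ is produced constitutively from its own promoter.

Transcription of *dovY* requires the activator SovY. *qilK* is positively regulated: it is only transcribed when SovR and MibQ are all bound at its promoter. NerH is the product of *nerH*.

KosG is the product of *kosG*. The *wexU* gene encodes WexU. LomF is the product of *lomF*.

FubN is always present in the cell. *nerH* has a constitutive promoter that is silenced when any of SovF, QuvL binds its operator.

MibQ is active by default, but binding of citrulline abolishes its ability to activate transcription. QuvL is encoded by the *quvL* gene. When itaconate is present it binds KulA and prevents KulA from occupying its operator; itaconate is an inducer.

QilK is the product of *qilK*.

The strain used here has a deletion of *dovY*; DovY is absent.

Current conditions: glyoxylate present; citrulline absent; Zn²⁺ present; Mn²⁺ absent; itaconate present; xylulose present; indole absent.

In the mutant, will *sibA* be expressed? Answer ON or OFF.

FubN is produced constitutively and is active.
SovZ is produced constitutively and is active.
With repressor FubN bound, *kosG* is not transcribed.
So KosG is not produced.
Glyoxylate is present, so GixF is active.
Itaconate is present, so KulA is inactive.
No repressor is bound and GixF is active, so *lomF* is transcribed.
So LomF is produced and active.
With repressor LomF bound, *wexU* is not transcribed.
So WexU is not produced.
Indole is absent, so SovF is inactive.
Xylulose is present, so MorQ is active.
No repressor is bound and MorQ is active, so *quvL* is transcribed.
So QuvL is produced and active.
With repressor QuvL bound, *nerH* is not transcribed.
So NerH is not produced.
DovY is non-functional in this strain, so it has no effect.
Required activator DovY is absent, so *orvA* is not transcribed.
So OrvA is not produced.
Mn²⁺ is absent, so SovR is inactive.
Citrulline is absent, so MibQ is active.
Required activator SovR is absent, so *qilK* is not transcribed.
So QilK is not produced.
Required activator OrvA is absent, so *sibA* is not transcribed.

OFF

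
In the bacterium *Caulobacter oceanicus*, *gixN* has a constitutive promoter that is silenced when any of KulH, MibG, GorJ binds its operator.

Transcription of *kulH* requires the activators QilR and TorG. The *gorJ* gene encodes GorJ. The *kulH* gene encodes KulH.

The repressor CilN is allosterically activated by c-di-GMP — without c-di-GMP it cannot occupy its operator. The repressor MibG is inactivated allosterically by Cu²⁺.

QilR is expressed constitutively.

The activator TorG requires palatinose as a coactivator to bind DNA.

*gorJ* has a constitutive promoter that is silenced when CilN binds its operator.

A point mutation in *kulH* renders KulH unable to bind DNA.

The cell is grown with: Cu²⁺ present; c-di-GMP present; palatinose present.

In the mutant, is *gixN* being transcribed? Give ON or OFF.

ON

KulH is non-functional in this strain, so it has no effect.
Cu²⁺ is present, so MibG is inactive.
c-di-GMP is present, so CilN is active.
With repressor CilN bound, *gorJ* is not transcribed.
So GorJ is not produced.
With no repressor bound, *gixN* is transcribed.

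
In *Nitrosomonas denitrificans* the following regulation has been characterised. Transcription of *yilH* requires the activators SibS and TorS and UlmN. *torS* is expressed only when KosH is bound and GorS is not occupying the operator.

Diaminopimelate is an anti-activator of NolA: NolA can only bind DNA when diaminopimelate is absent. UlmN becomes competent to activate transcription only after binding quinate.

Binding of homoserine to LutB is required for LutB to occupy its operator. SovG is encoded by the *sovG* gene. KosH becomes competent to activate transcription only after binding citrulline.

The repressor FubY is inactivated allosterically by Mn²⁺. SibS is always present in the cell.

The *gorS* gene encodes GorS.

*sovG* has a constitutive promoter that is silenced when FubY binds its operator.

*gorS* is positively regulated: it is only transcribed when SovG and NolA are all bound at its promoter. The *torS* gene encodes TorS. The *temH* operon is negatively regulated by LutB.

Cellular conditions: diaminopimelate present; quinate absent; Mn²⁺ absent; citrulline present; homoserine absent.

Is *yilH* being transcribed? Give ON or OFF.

SibS is produced constitutively and is active.
Citrulline is present, so KosH is active.
Mn²⁺ is absent, so FubY is active.
With repressor FubY bound, *sovG* is not transcribed.
So SovG is not produced.
Diaminopimelate is present, so NolA is inactive.
Required activator SovG is absent, so *gorS* is not transcribed.
So GorS is not produced.
No repressor is bound and KosH is active, so *torS* is transcribed.
So TorS is produced and active.
Quinate is absent, so UlmN is inactive.
Required activator UlmN is absent, so *yilH* is not transcribed.

OFF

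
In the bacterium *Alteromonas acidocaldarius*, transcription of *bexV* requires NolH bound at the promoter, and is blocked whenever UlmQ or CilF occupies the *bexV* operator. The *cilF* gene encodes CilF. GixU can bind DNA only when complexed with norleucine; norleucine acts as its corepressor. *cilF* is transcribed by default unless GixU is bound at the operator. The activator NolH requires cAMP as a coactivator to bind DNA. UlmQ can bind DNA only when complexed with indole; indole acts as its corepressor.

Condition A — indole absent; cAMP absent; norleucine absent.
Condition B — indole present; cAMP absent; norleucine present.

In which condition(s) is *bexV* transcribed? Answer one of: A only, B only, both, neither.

neither

Condition A:
Indole is absent, so UlmQ is inactive.
cAMP is absent, so NolH is inactive.
Norleucine is absent, so GixU is inactive.
With no repressor bound, *cilF* is transcribed.
So CilF is produced and active.
With repressor CilF bound, *bexV* is not transcribed.
→ *bexV* is OFF in A.
Condition B:
Indole is present, so UlmQ is active.
cAMP is absent, so NolH is inactive.
Norleucine is present, so GixU is active.
With repressor GixU bound, *cilF* is not transcribed.
So CilF is not produced.
With repressor UlmQ bound, *bexV* is not transcribed.
→ *bexV* is OFF in B.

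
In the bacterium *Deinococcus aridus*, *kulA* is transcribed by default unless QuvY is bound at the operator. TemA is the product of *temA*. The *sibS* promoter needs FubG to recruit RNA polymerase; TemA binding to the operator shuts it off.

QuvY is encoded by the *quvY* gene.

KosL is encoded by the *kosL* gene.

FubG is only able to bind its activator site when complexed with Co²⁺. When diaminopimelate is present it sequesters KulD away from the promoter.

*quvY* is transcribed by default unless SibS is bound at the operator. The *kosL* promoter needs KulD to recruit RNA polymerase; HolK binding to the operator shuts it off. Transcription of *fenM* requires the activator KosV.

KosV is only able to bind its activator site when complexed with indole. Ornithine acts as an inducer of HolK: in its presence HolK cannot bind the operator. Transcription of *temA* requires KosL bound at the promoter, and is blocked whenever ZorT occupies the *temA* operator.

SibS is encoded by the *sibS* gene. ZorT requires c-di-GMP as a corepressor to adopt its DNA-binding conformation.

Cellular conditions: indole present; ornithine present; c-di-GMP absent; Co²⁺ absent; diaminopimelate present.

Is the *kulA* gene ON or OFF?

OFF

Ornithine is present, so HolK is inactive.
Diaminopimelate is present, so KulD is inactive.
Required activator KulD is absent, so *kosL* is not transcribed.
So KosL is not produced.
c-di-GMP is absent, so ZorT is inactive.
Required activator KosL is absent, so *temA* is not transcribed.
So TemA is not produced.
Co²⁺ is absent, so FubG is inactive.
Required activator FubG is absent, so *sibS* is not transcribed.
So SibS is not produced.
With no repressor bound, *quvY* is transcribed.
So QuvY is produced and active.
With repressor QuvY bound, *kulA* is not transcribed.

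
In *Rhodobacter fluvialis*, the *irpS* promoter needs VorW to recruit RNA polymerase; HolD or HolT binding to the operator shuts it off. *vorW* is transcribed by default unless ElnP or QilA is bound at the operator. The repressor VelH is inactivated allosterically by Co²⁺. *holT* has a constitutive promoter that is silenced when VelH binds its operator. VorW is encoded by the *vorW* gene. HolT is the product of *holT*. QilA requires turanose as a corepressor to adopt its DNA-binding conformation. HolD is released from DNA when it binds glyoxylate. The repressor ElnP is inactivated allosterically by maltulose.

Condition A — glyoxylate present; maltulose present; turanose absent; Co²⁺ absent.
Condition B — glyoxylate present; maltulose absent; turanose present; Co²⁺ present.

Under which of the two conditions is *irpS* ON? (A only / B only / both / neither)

Condition A:
Glyoxylate is present, so HolD is inactive.
Maltulose is present, so ElnP is inactive.
Turanose is absent, so QilA is inactive.
With no repressor bound, *vorW* is transcribed.
So VorW is produced and active.
Co²⁺ is absent, so VelH is active.
With repressor VelH bound, *holT* is not transcribed.
So HolT is not produced.
No repressor is bound and VorW is active, so *irpS* is transcribed.
→ *irpS* is ON in A.
Condition B:
Glyoxylate is present, so HolD is inactive.
Maltulose is absent, so ElnP is active.
Turanose is present, so QilA is active.
With repressor ElnP bound, *vorW* is not transcribed.
So VorW is not produced.
Co²⁺ is present, so VelH is inactive.
With no repressor bound, *holT* is transcribed.
So HolT is produced and active.
With repressor HolT bound, *irpS* is not transcribed.
→ *irpS* is OFF in B.

A only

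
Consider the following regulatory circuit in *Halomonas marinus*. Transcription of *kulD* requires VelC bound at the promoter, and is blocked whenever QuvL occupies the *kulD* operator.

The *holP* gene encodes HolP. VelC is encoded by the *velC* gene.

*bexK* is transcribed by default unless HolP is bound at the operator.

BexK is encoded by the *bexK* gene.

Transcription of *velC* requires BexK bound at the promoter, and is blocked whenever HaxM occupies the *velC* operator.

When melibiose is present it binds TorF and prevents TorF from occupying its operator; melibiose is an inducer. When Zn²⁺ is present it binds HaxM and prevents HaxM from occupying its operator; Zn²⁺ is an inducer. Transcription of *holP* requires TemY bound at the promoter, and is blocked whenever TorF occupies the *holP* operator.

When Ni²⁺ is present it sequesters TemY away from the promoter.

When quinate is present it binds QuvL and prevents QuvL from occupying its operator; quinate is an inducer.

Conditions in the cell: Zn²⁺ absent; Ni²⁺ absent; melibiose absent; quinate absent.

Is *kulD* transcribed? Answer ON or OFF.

OFF

Zn²⁺ is absent, so HaxM is active.
Ni²⁺ is absent, so TemY is active.
Melibiose is absent, so TorF is active.
With repressor TorF bound, *holP* is not transcribed.
So HolP is not produced.
With no repressor bound, *bexK* is transcribed.
So BexK is produced and active.
With repressor HaxM bound, *velC* is not transcribed.
So VelC is not produced.
Quinate is absent, so QuvL is active.
With repressor QuvL bound, *kulD* is not transcribed.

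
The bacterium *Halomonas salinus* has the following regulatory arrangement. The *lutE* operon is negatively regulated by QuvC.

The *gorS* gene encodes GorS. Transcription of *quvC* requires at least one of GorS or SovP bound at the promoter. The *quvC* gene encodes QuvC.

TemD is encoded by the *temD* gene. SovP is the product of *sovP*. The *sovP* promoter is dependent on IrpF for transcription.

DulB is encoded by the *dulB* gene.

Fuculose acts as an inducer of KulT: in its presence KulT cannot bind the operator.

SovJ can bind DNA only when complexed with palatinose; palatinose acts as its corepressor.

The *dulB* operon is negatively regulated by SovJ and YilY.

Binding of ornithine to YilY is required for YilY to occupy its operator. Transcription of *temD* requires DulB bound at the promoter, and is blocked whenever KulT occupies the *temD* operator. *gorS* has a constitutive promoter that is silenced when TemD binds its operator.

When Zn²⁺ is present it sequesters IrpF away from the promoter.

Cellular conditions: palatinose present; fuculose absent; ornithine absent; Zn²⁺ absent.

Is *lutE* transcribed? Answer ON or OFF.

OFF

Palatinose is present, so SovJ is active.
Ornithine is absent, so YilY is inactive.
With repressor SovJ bound, *dulB* is not transcribed.
So DulB is not produced.
Fuculose is absent, so KulT is active.
With repressor KulT bound, *temD* is not transcribed.
So TemD is not produced.
With no repressor bound, *gorS* is transcribed.
So GorS is produced and active.
Zn²⁺ is absent, so IrpF is active.
No repressor is bound and IrpF is active, so *sovP* is transcribed.
So SovP is produced and active.
Activator GorS is present, so *quvC* is transcribed.
So QuvC is produced and active.
With repressor QuvC bound, *lutE* is not transcribed.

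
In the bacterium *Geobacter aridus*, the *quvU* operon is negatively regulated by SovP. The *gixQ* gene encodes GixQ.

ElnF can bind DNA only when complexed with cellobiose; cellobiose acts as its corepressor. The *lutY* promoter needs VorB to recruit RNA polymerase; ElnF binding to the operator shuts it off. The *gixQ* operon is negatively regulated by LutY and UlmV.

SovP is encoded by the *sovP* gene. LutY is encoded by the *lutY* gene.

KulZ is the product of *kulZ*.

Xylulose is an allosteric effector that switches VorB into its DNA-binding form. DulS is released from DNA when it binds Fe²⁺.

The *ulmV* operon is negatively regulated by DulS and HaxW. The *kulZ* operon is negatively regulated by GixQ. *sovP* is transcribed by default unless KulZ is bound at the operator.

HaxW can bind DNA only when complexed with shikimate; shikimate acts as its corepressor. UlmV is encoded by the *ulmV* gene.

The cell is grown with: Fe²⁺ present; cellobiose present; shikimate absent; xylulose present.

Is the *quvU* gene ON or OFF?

ON

Cellobiose is present, so ElnF is active.
Xylulose is present, so VorB is active.
With repressor ElnF bound, *lutY* is not transcribed.
So LutY is not produced.
Fe²⁺ is present, so DulS is inactive.
Shikimate is absent, so HaxW is inactive.
With no repressor bound, *ulmV* is transcribed.
So UlmV is produced and active.
With repressor UlmV bound, *gixQ* is not transcribed.
So GixQ is not produced.
With no repressor bound, *kulZ* is transcribed.
So KulZ is produced and active.
With repressor KulZ bound, *sovP* is not transcribed.
So SovP is not produced.
With no repressor bound, *quvU* is transcribed.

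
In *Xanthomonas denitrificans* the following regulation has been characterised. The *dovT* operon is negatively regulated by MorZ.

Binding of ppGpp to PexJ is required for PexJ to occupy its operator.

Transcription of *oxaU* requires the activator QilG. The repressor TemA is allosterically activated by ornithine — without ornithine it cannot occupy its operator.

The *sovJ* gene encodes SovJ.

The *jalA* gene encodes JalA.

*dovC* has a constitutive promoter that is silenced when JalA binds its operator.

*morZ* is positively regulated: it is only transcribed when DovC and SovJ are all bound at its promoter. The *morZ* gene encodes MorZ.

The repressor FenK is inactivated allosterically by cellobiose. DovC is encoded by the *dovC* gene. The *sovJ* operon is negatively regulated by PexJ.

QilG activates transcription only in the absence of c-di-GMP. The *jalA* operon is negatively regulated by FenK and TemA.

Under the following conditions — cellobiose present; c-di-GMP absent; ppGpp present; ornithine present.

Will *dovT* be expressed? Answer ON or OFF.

ON

Cellobiose is present, so FenK is inactive.
Ornithine is present, so TemA is active.
With repressor TemA bound, *jalA* is not transcribed.
So JalA is not produced.
With no repressor bound, *dovC* is transcribed.
So DovC is produced and active.
ppGpp is present, so PexJ is active.
With repressor PexJ bound, *sovJ* is not transcribed.
So SovJ is not produced.
Required activator SovJ is absent, so *morZ* is not transcribed.
So MorZ is not produced.
With no repressor bound, *dovT* is transcribed.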